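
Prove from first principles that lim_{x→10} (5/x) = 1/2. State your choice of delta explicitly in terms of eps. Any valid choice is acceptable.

Fix eps > 0. We seek delta > 0 such that 0 < |x − 10| < delta implies |5/x − (1/2)| < eps.
|5/x − (1/2)| = 5·|10 − x|/(10·|x|) = 5|x − 10|/(10|x|).
Restrict delta ≤ 5. Then |x − 10| < 5 gives |x| > 5, so 10|x| > 50.
Then |5/x − (1/2)| < 5|x − 10|/50, which is < eps when |x − 10| < 10eps.
Take delta = min(5, 10eps). Then 0 < |x − 10| < delta gives both |x − 10| < 5 and |x − 10| < 10eps, so |5/x − (1/2)| < eps.

delta = min(5, 10eps)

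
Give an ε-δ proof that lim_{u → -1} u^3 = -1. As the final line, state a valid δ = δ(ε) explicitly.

δ = min(1, ε/7)

Let ε > 0. We seek δ > 0 with 0 < |u + 1| < δ ⇒ |u^3 + 1| < ε.
Factor: u^3 + 1 = (u + 1)(u^2 - u + 1), so |u^3 + 1| = |u + 1|·|u^2 - u + 1|.
Restrict δ ≤ 1. Then |u + 1| < 1 gives |u| < 2, so by the triangle inequality |u^2 - u + 1| ≤ 2^2 + 2 + 1 = 7.
Hence |u^3 + 1| ≤ 7|u + 1|, which is < ε once |u + 1| < ε/7.
Take δ = min(1, ε/7). If 0 < |u + 1| < δ then both bounds hold and |u^3 + 1| ≤ 7|u + 1| < 7·(ε/7) = ε.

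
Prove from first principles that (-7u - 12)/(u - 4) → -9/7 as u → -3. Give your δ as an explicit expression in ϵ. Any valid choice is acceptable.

Suppose ϵ > 0. We want δ > 0 with 0 < |u + 3| < δ ⇒ |(-7u - 12)/(u - 4) + 9/7| < ϵ.
Combining over a common denominator, (-7u - 12)/(u - 4) + 9/7 = [(-7u - 12)·(-7) − 9·(u - 4)] / [(-7)·(u - 4)] = 40(u + 3) / ((-7)(u - 4)).
So |(-7u - 12)/(u - 4) + 9/7| = 40|u + 3| / (7·|u − 4|).
Require δ ≤ 7/2, so |u − 4| ≥ |-7| − |u + 3| > 7 − 7/2 = 7/2.
Hence |(-7u - 12)/(u - 4) + 9/7| < 40|u + 3|/(7·(7/2)) = (80/49)|u + 3|, which is < ϵ once |u + 3| < (49/80)ϵ.
Take δ = min(7/2, (49/80)ϵ). Then 0 < |u + 3| < δ forces both bounds, so |(-7u - 12)/(u - 4) + 9/7| < ϵ.

δ = min(7/2, (49/80)ϵ)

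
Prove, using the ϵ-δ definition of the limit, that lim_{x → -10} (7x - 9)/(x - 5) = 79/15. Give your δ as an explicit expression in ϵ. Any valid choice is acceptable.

δ = min(15/2, (225/52)ϵ)

Fix ϵ > 0. We want δ > 0 with 0 < |x + 10| < δ ⇒ |(7x - 9)/(x - 5) − (79/15)| < ϵ.
Combining over a common denominator, (7x - 9)/(x - 5) − (79/15) = [(7x - 9)·(-15) − (-79)·(x - 5)] / [(-15)·(x - 5)] = -26(x + 10) / ((-15)(x - 5)).
So |(7x - 9)/(x - 5) − (79/15)| = 26|x + 10| / (15·|x − 5|).
Require δ ≤ 15/2, so |x − 5| ≥ |-15| − |x + 10| > 15 − 15/2 = 15/2.
Hence |(7x - 9)/(x - 5) − (79/15)| < 26|x + 10|/(15·(15/2)) = (52/225)|x + 10|, which is < ϵ once |x + 10| < (225/52)ϵ.
Take δ = min(15/2, (225/52)ϵ). Then 0 < |x + 10| < δ forces both bounds, so |(7x - 9)/(x - 5) − (79/15)| < ϵ.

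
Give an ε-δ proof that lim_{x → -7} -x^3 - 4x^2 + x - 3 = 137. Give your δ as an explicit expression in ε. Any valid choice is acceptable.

Suppose ε > 0. We want δ > 0 such that 0 < |x + 7| < δ implies |(-x^3 - 4x^2 + x - 3) − 137| < ε.
(-x^3 - 4x^2 + x - 3) − 137 = -x^3 - 4x^2 + x - 140 = (x + 7)(-x^2 + 3x - 20).
So |(-x^3 - 4x^2 + x - 3) − 137| = |x + 7|·|-x^2 + 3x - 20|.
Assume first that |x + 7| < 2, so |x| < 9. Then |-x^2 + 3x - 20| ≤ 9^2 + 3·9 + 20 = 128.
Hence |(-x^3 - 4x^2 + x - 3) − 137| ≤ 128|x + 7| < ε provided |x + 7| < ε/128.
Take δ = min(2, ε/128). Then 0 < |x + 7| < δ gives both |x + 7| < 2 and |x + 7| < ε/128, so |(-x^3 - 4x^2 + x - 3) − 137| < ε.

δ = min(2, ε/128)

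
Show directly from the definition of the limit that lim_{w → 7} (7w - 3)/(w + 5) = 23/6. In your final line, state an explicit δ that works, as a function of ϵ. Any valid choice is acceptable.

Let ϵ > 0. We want δ > 0 with 0 < |w − 7| < δ ⇒ |(7w - 3)/(w + 5) − (23/6)| < ϵ.
Combining over a common denominator, (7w - 3)/(w + 5) − (23/6) = [(7w - 3)·12 − 46·(w + 5)] / [12·(w + 5)] = 38(w − 7) / (12(w + 5)).
So |(7w - 3)/(w + 5) − (23/6)| = 38|w − 7| / (12·|w + 5|).
Require δ ≤ 6, so |w + 5| ≥ |12| − |w − 7| > 12 − 6 = 6.
Hence |(7w - 3)/(w + 5) − (23/6)| < 38|w − 7|/(12·6) = (19/36)|w − 7|, which is < ϵ once |w − 7| < (36/19)ϵ.
Take δ = min(6, (36/19)ϵ). Then 0 < |w − 7| < δ forces both bounds, so |(7w - 3)/(w + 5) − (23/6)| < ϵ.

δ = min(6, (36/19)ϵ)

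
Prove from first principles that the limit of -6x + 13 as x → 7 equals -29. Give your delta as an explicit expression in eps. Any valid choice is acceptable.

Suppose eps > 0. We need delta > 0 so that 0 < |x − 7| < delta implies |(-6x + 13) + 29| < eps.
Since (-6x + 13) + 29 = -6(x − 7), we have |(-6x + 13) + 29| = 6|x − 7|.
So 6|x − 7| < eps exactly when |x − 7| < eps/6.
Take delta = eps/6. If 0 < |x − 7| < delta then |(-6x + 13) + 29| = 6|x − 7| < 6·(eps/6) = eps.

delta = eps/6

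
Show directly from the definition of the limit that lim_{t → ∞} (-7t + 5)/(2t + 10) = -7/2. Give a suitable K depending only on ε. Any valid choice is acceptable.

K = 20/ε

Fix ε > 0. We seek K > 0 such that t > K implies |(-7t + 5)/(2t + 10) + 7/2| < ε.
(-7t + 5)/(2t + 10) + 7/2 = (2(-7t + 5) − (-7)(2t + 10)) / (2(2t + 10)) = 80/(2(2t + 10)).
For t > 0 we have 2t + 10 > 2t, so |(-7t + 5)/(2t + 10) + 7/2| = 80/(2(2t + 10)) < 80/(2·2t) = 20/t.
Thus |(-7t + 5)/(2t + 10) + 7/2| < ε whenever t > 20/ε.
Take K = 20/ε. If t > K then |(-7t + 5)/(2t + 10) + 7/2| < 20/t < ε.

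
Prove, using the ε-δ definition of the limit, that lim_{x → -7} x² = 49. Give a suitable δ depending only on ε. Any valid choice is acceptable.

δ = min(2, ε/16)

Let ε > 0 be given. We seek δ > 0 with 0 < |x + 7| < δ ⇒ |x² − 49| < ε.
Factor: x² − 49 = (x + 7)(x - 7), so |x² − 49| = |x + 7|·|x - 7|.
Impose δ ≤ 2 so that |x| < 9; then |x - 7| ≤ 16.
Hence |x² − 49| ≤ 16|x + 7|, which is < ε once |x + 7| < ε/16.
Take δ = min(2, ε/16). If 0 < |x + 7| < δ then both bounds hold and |x² − 49| ≤ 16|x + 7| < 16·(ε/16) = ε.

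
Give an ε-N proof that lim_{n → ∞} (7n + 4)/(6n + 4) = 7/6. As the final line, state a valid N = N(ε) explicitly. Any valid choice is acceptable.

N = (1/9)/ε

Suppose ε > 0. For n ≥ 1, |(7n + 4)/(6n + 4) − (7/6)| = |-4|/(6(6n + 4)) = 4/(6(6n + 4)).
Since 6n + 4 ≥ 6n for n ≥ 1, this is ≤ 4/(6·6n) = (1/9)/n.
So |(7n + 4)/(6n + 4) − (7/6)| < ε whenever n > (1/9)/ε.
Take N = (1/9)/ε. If n > N then |(7n + 4)/(6n + 4) − (7/6)| ≤ (1/9)/n < ε.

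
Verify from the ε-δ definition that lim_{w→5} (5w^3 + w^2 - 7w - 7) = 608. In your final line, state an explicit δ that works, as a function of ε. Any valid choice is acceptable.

δ = min(1, ε/459)

Fix ε > 0. We want δ > 0 such that 0 < |w − 5| < δ implies |(5w^3 + w^2 - 7w - 7) − 608| < ε.
(5w^3 + w^2 - 7w - 7) − 608 = 5w^3 + w^2 - 7w - 615 = (w − 5)(5w^2 + 26w + 123).
So |(5w^3 + w^2 - 7w - 7) − 608| = |w − 5|·|5w^2 + 26w + 123|.
Assume first that |w − 5| < 1, so |w| < 6. Then |5w^2 + 26w + 123| ≤ 5·6^2 + 26·6 + 123 = 459.
Hence |(5w^3 + w^2 - 7w - 7) − 608| ≤ 459|w − 5| < ε provided |w − 5| < ε/459.
Choosing δ = min(1, ε/459) ensures both conditions, hence |(5w^3 + w^2 - 7w - 7) − 608| < ε.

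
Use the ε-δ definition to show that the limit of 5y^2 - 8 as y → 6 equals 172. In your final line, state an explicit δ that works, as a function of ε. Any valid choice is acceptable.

δ = min(1, ε/65)

Fix ε > 0. We want δ > 0 such that 0 < |y − 6| < δ implies |(5y^2 - 8) − 172| < ε.
(5y^2 - 8) − 172 = 5y^2 - 180 = (y − 6)(5y + 30).
So |(5y^2 - 8) − 172| = |y − 6|·|5y + 30|.
Require δ ≤ 1. Then |y − 6| < 1 gives |y| < 7, and by the triangle inequality |5y + 30| ≤ 5·7 + 30 = 65.
Hence |(5y^2 - 8) − 172| ≤ 65|y − 6| < ε provided |y − 6| < ε/65.
Choosing δ = min(1, ε/65) ensures both conditions, hence |(5y^2 - 8) − 172| < ε.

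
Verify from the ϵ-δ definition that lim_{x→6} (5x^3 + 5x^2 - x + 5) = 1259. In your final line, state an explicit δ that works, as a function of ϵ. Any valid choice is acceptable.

Suppose ϵ > 0. We want δ > 0 such that 0 < |x − 6| < δ implies |(5x^3 + 5x^2 - x + 5) − 1259| < ϵ.
(5x^3 + 5x^2 - x + 5) − 1259 = 5x^3 + 5x^2 - x - 1254 = (x − 6)(5x^2 + 35x + 209).
So |(5x^3 + 5x^2 - x + 5) − 1259| = |x − 6|·|5x^2 + 35x + 209|.
Assume first that |x − 6| < 1, so |x| < 7. Then |5x^2 + 35x + 209| ≤ 5·7^2 + 35·7 + 209 = 699.
Hence |(5x^3 + 5x^2 - x + 5) − 1259| ≤ 699|x − 6| < ϵ provided |x − 6| < ϵ/699.
Take δ = min(1, ϵ/699). Then 0 < |x − 6| < δ gives both |x − 6| < 1 and |x − 6| < ϵ/699, so |(5x^3 + 5x^2 - x + 5) − 1259| < ϵ.

δ = min(1, ϵ/699)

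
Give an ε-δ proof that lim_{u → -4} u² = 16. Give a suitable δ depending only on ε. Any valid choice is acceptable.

Fix ε > 0. We seek δ > 0 with 0 < |u + 4| < δ ⇒ |u² − 16| < ε.
Factor: u² − 16 = (u + 4)(u - 4), so |u² − 16| = |u + 4|·|u - 4|.
Impose δ ≤ 1 so that |u| < 5; then |u - 4| ≤ 9.
Hence |u² − 16| ≤ 9|u + 4|, which is < ε once |u + 4| < ε/9.
Take δ = min(1, ε/9). If 0 < |u + 4| < δ then both bounds hold and |u² − 16| ≤ 9|u + 4| < 9·(ε/9) = ε.

δ = min(1, ε/9)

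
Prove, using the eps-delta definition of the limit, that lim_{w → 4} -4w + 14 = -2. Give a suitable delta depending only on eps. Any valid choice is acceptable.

delta = eps/4

Suppose eps > 0. We need delta > 0 so that 0 < |w − 4| < delta implies |(-4w + 14) + 2| < eps.
|(-4w + 14) + 2| = |-4w + 16| = 4|w − 4|.
Thus it suffices that |w − 4| < eps/4.
Choosing delta = eps/4 gives |(-4w + 14) + 2| = 4|w − 4| < eps whenever |w − 4| < delta.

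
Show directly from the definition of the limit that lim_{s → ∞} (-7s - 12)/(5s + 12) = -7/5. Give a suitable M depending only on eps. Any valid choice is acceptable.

M = (24/25)/eps

Suppose eps > 0. We seek M > 0 such that s > M implies |(-7s - 12)/(5s + 12) + 7/5| < eps.
(-7s - 12)/(5s + 12) + 7/5 = (5(-7s - 12) − (-7)(5s + 12)) / (5(5s + 12)) = 24/(5(5s + 12)).
For s > 0 we have 5s + 12 > 5s, so |(-7s - 12)/(5s + 12) + 7/5| = 24/(5(5s + 12)) < 24/(5·5s) = (24/25)/s.
Thus |(-7s - 12)/(5s + 12) + 7/5| < eps whenever s > (24/25)/eps.
Take M = (24/25)/eps. If s > M then |(-7s - 12)/(5s + 12) + 7/5| < (24/25)/s < eps.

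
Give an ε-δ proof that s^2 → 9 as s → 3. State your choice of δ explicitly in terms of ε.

Let ε > 0 be given. We seek δ > 0 with 0 < |s − 3| < δ ⇒ |s^2 − 9| < ε.
Factor: s^2 − 9 = (s − 3)(s + 3), so |s^2 − 9| = |s − 3|·|s + 3|.
Restrict δ ≤ 2. Then |s − 3| < 2 gives |s| < 5, so by the triangle inequality |s + 3| ≤ 5 + 3 = 8.
Hence |s^2 − 9| ≤ 8|s − 3|, which is < ε once |s − 3| < ε/8.
Take δ = min(2, ε/8). If 0 < |s − 3| < δ then both bounds hold and |s^2 − 9| ≤ 8|s − 3| < 8·(ε/8) = ε.

δ = min(2, ε/8)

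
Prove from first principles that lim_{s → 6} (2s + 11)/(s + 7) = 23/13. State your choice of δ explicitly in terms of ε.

δ = min(13/2, (169/6)ε)

Fix ε > 0. We want δ > 0 with 0 < |s − 6| < δ ⇒ |(2s + 11)/(s + 7) − (23/13)| < ε.
Combining over a common denominator, (2s + 11)/(s + 7) − (23/13) = [(2s + 11)·13 − 23·(s + 7)] / [13·(s + 7)] = 3(s − 6) / (13(s + 7)).
So |(2s + 11)/(s + 7) − (23/13)| = 3|s − 6| / (13·|s + 7|).
Require δ ≤ 13/2, so |s + 7| ≥ |13| − |s − 6| > 13 − 13/2 = 13/2.
Hence |(2s + 11)/(s + 7) − (23/13)| < 3|s − 6|/(13·(13/2)) = (6/169)|s − 6|, which is < ε once |s − 6| < (169/6)ε.
Take δ = min(13/2, (169/6)ε). Then 0 < |s − 6| < δ forces both bounds, so |(2s + 11)/(s + 7) − (23/13)| < ε.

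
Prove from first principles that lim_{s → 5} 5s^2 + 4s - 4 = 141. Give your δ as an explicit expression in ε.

δ = min(2, ε/64)

Suppose ε > 0. We want δ > 0 such that 0 < |s − 5| < δ implies |(5s^2 + 4s - 4) − 141| < ε.
(5s^2 + 4s - 4) − 141 = 5s^2 + 4s - 145 = (s − 5)(5s + 29).
So |(5s^2 + 4s - 4) − 141| = |s − 5|·|5s + 29|.
Require δ ≤ 2. Then |s − 5| < 2 gives |s| < 7, and by the triangle inequality |5s + 29| ≤ 5·7 + 29 = 64.
Hence |(5s^2 + 4s - 4) − 141| ≤ 64|s − 5| < ε provided |s − 5| < ε/64.
Take δ = min(2, ε/64). Then 0 < |s − 5| < δ gives both |s − 5| < 2 and |s − 5| < ε/64, so |(5s^2 + 4s - 4) − 141| < ε.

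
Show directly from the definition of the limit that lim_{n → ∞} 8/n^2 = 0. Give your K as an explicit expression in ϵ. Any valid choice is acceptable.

Fix ϵ > 0. For n ≥ 1, |8/n^2 − 0| = 8/n^2.
8/n^2 < ϵ ⇔ n^2 > 8/ϵ ⇔ n > (8/ϵ)^{1/2}.
Take K = (8/ϵ)^{1/2}. Then n > K implies 8/n^2 < ϵ.

K = (8/ϵ)^{1/2}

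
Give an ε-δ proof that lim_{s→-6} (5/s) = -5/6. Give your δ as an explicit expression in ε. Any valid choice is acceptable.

δ = min(3, (18/5)ε)

Suppose ε > 0. We seek δ > 0 such that 0 < |s + 6| < δ implies |5/s + 5/6| < ε.
|5/s + 5/6| = 5·|-6 − s|/(6·|s|) = 5|s + 6|/(6|s|).
Require δ ≤ 3 so that |s| > 6 − 3 = 3, hence 6|s| > 18.
Then |5/s + 5/6| < 5|s + 6|/18, which is < ε when |s + 6| < (18/5)ε.
Take δ = min(3, (18/5)ε). Then 0 < |s + 6| < δ gives both |s + 6| < 3 and |s + 6| < (18/5)ε, so |5/s + 5/6| < ε.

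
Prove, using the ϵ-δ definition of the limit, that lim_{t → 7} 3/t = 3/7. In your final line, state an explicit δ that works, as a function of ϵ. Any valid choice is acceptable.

δ = min(7/2, (49/6)ϵ)

Let ϵ > 0. We seek δ > 0 such that 0 < |t − 7| < δ implies |3/t − (3/7)| < ϵ.
|3/t − (3/7)| = 3·|7 − t|/(7·|t|) = 3|t − 7|/(7|t|).
Require δ ≤ 7/2 so that |t| > 7 − 7/2 = 7/2, hence 7|t| > 49/2.
Then |3/t − (3/7)| < 3|t − 7|/(49/2), which is < ϵ when |t − 7| < (49/6)ϵ.
Take δ = min(7/2, (49/6)ϵ). Then 0 < |t − 7| < δ gives both |t − 7| < 7/2 and |t − 7| < (49/6)ϵ, so |3/t − (3/7)| < ϵ.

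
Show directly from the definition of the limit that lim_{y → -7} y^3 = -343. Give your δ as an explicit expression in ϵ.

δ = min(1, ϵ/169)

Let ϵ > 0 be given. We seek δ > 0 with 0 < |y + 7| < δ ⇒ |y^3 + 343| < ϵ.
Factor: y^3 + 343 = (y + 7)(y^2 - 7y + 49), so |y^3 + 343| = |y + 7|·|y^2 - 7y + 49|.
Impose δ ≤ 1 so that |y| < 8; then |y^2 - 7y + 49| ≤ 169.
Hence |y^3 + 343| ≤ 169|y + 7|, which is < ϵ once |y + 7| < ϵ/169.
Take δ = min(1, ϵ/169). If 0 < |y + 7| < δ then both bounds hold and |y^3 + 343| ≤ 169|y + 7| < 169·(ϵ/169) = ϵ.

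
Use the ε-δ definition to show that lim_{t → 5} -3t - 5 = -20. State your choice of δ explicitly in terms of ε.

Let ε > 0 be given. We need δ > 0 so that 0 < |t − 5| < δ implies |(-3t - 5) + 20| < ε.
Since (-3t - 5) + 20 = -3(t − 5), we have |(-3t - 5) + 20| = 3|t − 5|.
Thus it suffices that |t − 5| < ε/3.
Take δ = ε/3. If 0 < |t − 5| < δ then |(-3t - 5) + 20| = 3|t − 5| < 3·(ε/3) = ε.

δ = ε/3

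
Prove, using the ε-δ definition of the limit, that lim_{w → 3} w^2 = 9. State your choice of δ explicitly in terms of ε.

Let ε > 0 be given. We seek δ > 0 with 0 < |w − 3| < δ ⇒ |w^2 − 9| < ε.
Factor: w^2 − 9 = (w − 3)(w + 3), so |w^2 − 9| = |w − 3|·|w + 3|.
Impose δ ≤ 1 so that |w| < 4; then |w + 3| ≤ 7.
Hence |w^2 − 9| ≤ 7|w − 3|, which is < ε once |w − 3| < ε/7.
Take δ = min(1, ε/7). If 0 < |w − 3| < δ then both bounds hold and |w^2 − 9| ≤ 7|w − 3| < 7·(ε/7) = ε.

δ = min(1, ε/7)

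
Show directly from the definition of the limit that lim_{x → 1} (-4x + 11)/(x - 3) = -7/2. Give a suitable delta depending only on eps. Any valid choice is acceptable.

Let eps > 0 be given. We want delta > 0 with 0 < |x − 1| < delta ⇒ |(-4x + 11)/(x - 3) + 7/2| < eps.
Combining over a common denominator, (-4x + 11)/(x - 3) + 7/2 = [(-4x + 11)·(-2) − 7·(x - 3)] / [(-2)·(x - 3)] = 1(x − 1) / ((-2)(x - 3)).
So |(-4x + 11)/(x - 3) + 7/2| = |x − 1| / (2·|x − 3|).
Restrict delta ≤ 1. Then |x − 1| < 1 gives |x − 3| = |(x − 1) + (-2)| ≥ 2 − 1 = 1.
Hence |(-4x + 11)/(x - 3) + 7/2| < |x − 1|/(2·1) = (1/2)|x − 1|, which is < eps once |x − 1| < 2eps.
Take delta = min(1, 2eps). Then 0 < |x − 1| < delta forces both bounds, so |(-4x + 11)/(x - 3) + 7/2| < eps.

delta = min(1, 2eps)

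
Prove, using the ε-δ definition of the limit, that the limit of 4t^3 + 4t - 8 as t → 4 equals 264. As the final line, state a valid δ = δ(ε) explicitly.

Suppose ε > 0. We want δ > 0 such that 0 < |t − 4| < δ implies |(4t^3 + 4t - 8) − 264| < ε.
(4t^3 + 4t - 8) − 264 = 4t^3 + 4t - 272 = (t − 4)(4t^2 + 16t + 68).
So |(4t^3 + 4t - 8) − 264| = |t − 4|·|4t^2 + 16t + 68|.
Assume first that |t − 4| < 2, so |t| < 6. Then |4t^2 + 16t + 68| ≤ 4·6^2 + 16·6 + 68 = 308.
Hence |(4t^3 + 4t - 8) − 264| ≤ 308|t − 4| < ε provided |t − 4| < ε/308.
Take δ = min(2, ε/308). Then 0 < |t − 4| < δ gives both |t − 4| < 2 and |t − 4| < ε/308, so |(4t^3 + 4t - 8) − 264| < ε.

δ = min(2, ε/308)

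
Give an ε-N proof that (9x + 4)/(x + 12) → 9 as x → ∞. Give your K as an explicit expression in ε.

K = 104/ε

Let ε > 0 be given. We seek K > 0 such that x > K implies |(9x + 4)/(x + 12) − 9| < ε.
(9x + 4)/(x + 12) − 9 = ((9x + 4) − 9(x + 12)) / ((x + 12)) = -104/((x + 12)).
For x > 0 we have x + 12 > x, so |(9x + 4)/(x + 12) − 9| = 104/((x + 12)) < 104/(x) = 104/x.
Thus |(9x + 4)/(x + 12) − 9| < ε whenever x > 104/ε.
Take K = 104/ε. If x > K then |(9x + 4)/(x + 12) − 9| < 104/x < ε.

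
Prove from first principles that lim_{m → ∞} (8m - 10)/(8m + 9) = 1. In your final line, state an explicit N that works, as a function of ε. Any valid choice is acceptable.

N = (19/8)/ε

Let ε > 0 be given. For m ≥ 1, |(8m - 10)/(8m + 9) − 1| = |-152|/(8(8m + 9)) = 152/(8(8m + 9)).
Since 8m + 9 ≥ 8m for m ≥ 1, this is ≤ 152/(8·8m) = (19/8)/m.
So |(8m - 10)/(8m + 9) − 1| < ε whenever m > (19/8)/ε.
Take N = (19/8)/ε. If m > N then |(8m - 10)/(8m + 9) − 1| ≤ (19/8)/m < ε.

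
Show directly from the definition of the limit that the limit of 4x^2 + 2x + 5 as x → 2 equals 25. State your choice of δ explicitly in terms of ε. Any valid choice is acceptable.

Fix ε > 0. We want δ > 0 such that 0 < |x − 2| < δ implies |(4x^2 + 2x + 5) − 25| < ε.
(4x^2 + 2x + 5) − 25 = 4x^2 + 2x - 20 = (x − 2)(4x + 10).
So |(4x^2 + 2x + 5) − 25| = |x − 2|·|4x + 10|.
Assume first that |x − 2| < 1, so |x| < 3. Then |4x + 10| ≤ 4·3 + 10 = 22.
Hence |(4x^2 + 2x + 5) − 25| ≤ 22|x − 2| < ε provided |x − 2| < ε/22.
Take δ = min(1, ε/22). Then 0 < |x − 2| < δ gives both |x − 2| < 1 and |x − 2| < ε/22, so |(4x^2 + 2x + 5) − 25| < ε.

δ = min(1, ε/22)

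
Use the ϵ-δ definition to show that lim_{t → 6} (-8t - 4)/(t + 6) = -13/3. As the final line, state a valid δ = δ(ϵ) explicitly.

Suppose ϵ > 0. We want δ > 0 with 0 < |t − 6| < δ ⇒ |(-8t - 4)/(t + 6) + 13/3| < ϵ.
Combining over a common denominator, (-8t - 4)/(t + 6) + 13/3 = [(-8t - 4)·12 − (-52)·(t + 6)] / [12·(t + 6)] = -44(t − 6) / (12(t + 6)).
So |(-8t - 4)/(t + 6) + 13/3| = 44|t − 6| / (12·|t + 6|).
Restrict δ ≤ 6. Then |t − 6| < 6 gives |t + 6| = |(t − 6) + 12| ≥ 12 − 6 = 6.
Hence |(-8t - 4)/(t + 6) + 13/3| < 44|t − 6|/(12·6) = (11/18)|t − 6|, which is < ϵ once |t − 6| < (18/11)ϵ.
Take δ = min(6, (18/11)ϵ). Then 0 < |t − 6| < δ forces both bounds, so |(-8t - 4)/(t + 6) + 13/3| < ϵ.

δ = min(6, (18/11)ϵ)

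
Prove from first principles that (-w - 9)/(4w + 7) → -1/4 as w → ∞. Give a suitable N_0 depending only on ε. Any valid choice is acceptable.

N_0 = (29/16)/ε

Fix ε > 0. We seek N_0 > 0 such that w > N_0 implies |(-w - 9)/(4w + 7) + 1/4| < ε.
(-w - 9)/(4w + 7) + 1/4 = (4(-w - 9) − (-1)(4w + 7)) / (4(4w + 7)) = -29/(4(4w + 7)).
For w > 0 we have 4w + 7 > 4w, so |(-w - 9)/(4w + 7) + 1/4| = 29/(4(4w + 7)) < 29/(4·4w) = (29/16)/w.
Thus |(-w - 9)/(4w + 7) + 1/4| < ε whenever w > (29/16)/ε.
Take N_0 = (29/16)/ε. If w > N_0 then |(-w - 9)/(4w + 7) + 1/4| < (29/16)/w < ε.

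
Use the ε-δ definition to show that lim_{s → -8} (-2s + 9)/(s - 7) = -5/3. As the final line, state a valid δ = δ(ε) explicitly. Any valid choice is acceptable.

Suppose ε > 0. We want δ > 0 with 0 < |s + 8| < δ ⇒ |(-2s + 9)/(s - 7) + 5/3| < ε.
Combining over a common denominator, (-2s + 9)/(s - 7) + 5/3 = [(-2s + 9)·(-15) − 25·(s - 7)] / [(-15)·(s - 7)] = 5(s + 8) / ((-15)(s - 7)).
So |(-2s + 9)/(s - 7) + 5/3| = 5|s + 8| / (15·|s − 7|).
Restrict δ ≤ 15/2. Then |s + 8| < 15/2 gives |s − 7| = |(s + 8) + (-15)| ≥ 15 − 15/2 = 15/2.
Hence |(-2s + 9)/(s - 7) + 5/3| < 5|s + 8|/(15·(15/2)) = (2/45)|s + 8|, which is < ε once |s + 8| < (45/2)ε.
Take δ = min(15/2, (45/2)ε). Then 0 < |s + 8| < δ forces both bounds, so |(-2s + 9)/(s - 7) + 5/3| < ε.

δ = min(15/2, (45/2)ε)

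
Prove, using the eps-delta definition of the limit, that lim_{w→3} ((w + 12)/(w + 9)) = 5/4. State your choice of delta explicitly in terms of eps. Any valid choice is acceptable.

delta = min(6, 24eps)

Let eps > 0 be given. We want delta > 0 with 0 < |w − 3| < delta ⇒ |(w + 12)/(w + 9) − (5/4)| < eps.
Combining over a common denominator, (w + 12)/(w + 9) − (5/4) = [(w + 12)·12 − 15·(w + 9)] / [12·(w + 9)] = -3(w − 3) / (12(w + 9)).
So |(w + 12)/(w + 9) − (5/4)| = 3|w − 3| / (12·|w + 9|).
Restrict delta ≤ 6. Then |w − 3| < 6 gives |w + 9| = |(w − 3) + 12| ≥ 12 − 6 = 6.
Hence |(w + 12)/(w + 9) − (5/4)| < 3|w − 3|/(12·6) = (1/24)|w − 3|, which is < eps once |w − 3| < 24eps.
Take delta = min(6, 24eps). Then 0 < |w − 3| < delta forces both bounds, so |(w + 12)/(w + 9) − (5/4)| < eps.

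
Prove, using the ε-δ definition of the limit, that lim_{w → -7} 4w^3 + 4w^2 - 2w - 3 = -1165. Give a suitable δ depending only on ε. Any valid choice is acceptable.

δ = min(1, ε/614)

Let ε > 0 be given. We want δ > 0 such that 0 < |w + 7| < δ implies |(4w^3 + 4w^2 - 2w - 3) + 1165| < ε.
(4w^3 + 4w^2 - 2w - 3) + 1165 = 4w^3 + 4w^2 - 2w + 1162 = (w + 7)(4w^2 - 24w + 166).
So |(4w^3 + 4w^2 - 2w - 3) + 1165| = |w + 7|·|4w^2 - 24w + 166|.
Require δ ≤ 1. Then |w + 7| < 1 gives |w| < 8, and by the triangle inequality |4w^2 - 24w + 166| ≤ 4·8^2 + 24·8 + 166 = 614.
Hence |(4w^3 + 4w^2 - 2w - 3) + 1165| ≤ 614|w + 7| < ε provided |w + 7| < ε/614.
Take δ = min(1, ε/614). Then 0 < |w + 7| < δ gives both |w + 7| < 1 and |w + 7| < ε/614, so |(4w^3 + 4w^2 - 2w - 3) + 1165| < ε.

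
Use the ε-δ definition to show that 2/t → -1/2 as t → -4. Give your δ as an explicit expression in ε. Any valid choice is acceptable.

Fix ε > 0. We seek δ > 0 such that 0 < |t + 4| < δ implies |2/t + 1/2| < ε.
|2/t + 1/2| = 2·|-4 − t|/(4·|t|) = 2|t + 4|/(4|t|).
Restrict δ ≤ 2. Then |t + 4| < 2 gives |t| > 2, so 4|t| > 8.
Then |2/t + 1/2| < 2|t + 4|/8, which is < ε when |t + 4| < 4ε.
Take δ = min(2, 4ε). Then 0 < |t + 4| < δ gives both |t + 4| < 2 and |t + 4| < 4ε, so |2/t + 1/2| < ε.

δ = min(2, 4ε)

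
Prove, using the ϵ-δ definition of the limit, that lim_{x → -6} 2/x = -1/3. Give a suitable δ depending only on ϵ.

δ = min(3, 9ϵ)

Suppose ϵ > 0. We seek δ > 0 such that 0 < |x + 6| < δ implies |2/x + 1/3| < ϵ.
|2/x + 1/3| = 2·|-6 − x|/(6·|x|) = 2|x + 6|/(6|x|).
Restrict δ ≤ 3. Then |x + 6| < 3 gives |x| > 3, so 6|x| > 18.
Then |2/x + 1/3| < 2|x + 6|/18, which is < ϵ when |x + 6| < 9ϵ.
Take δ = min(3, 9ϵ). Then 0 < |x + 6| < δ gives both |x + 6| < 3 and |x + 6| < 9ϵ, so |2/x + 1/3| < ϵ.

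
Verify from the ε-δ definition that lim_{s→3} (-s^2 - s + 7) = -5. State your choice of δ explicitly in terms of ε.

δ = min(1, ε/8)

Let ε > 0. We want δ > 0 such that 0 < |s − 3| < δ implies |(-s^2 - s + 7) + 5| < ε.
(-s^2 - s + 7) + 5 = -s^2 - s + 12 = (s − 3)(-s - 4).
So |(-s^2 - s + 7) + 5| = |s − 3|·|-s - 4|.
Require δ ≤ 1. Then |s − 3| < 1 gives |s| < 4, and by the triangle inequality |-s - 4| ≤ 4 + 4 = 8.
Hence |(-s^2 - s + 7) + 5| ≤ 8|s − 3| < ε provided |s − 3| < ε/8.
Take δ = min(1, ε/8). Then 0 < |s − 3| < δ gives both |s − 3| < 1 and |s − 3| < ε/8, so |(-s^2 - s + 7) + 5| < ε.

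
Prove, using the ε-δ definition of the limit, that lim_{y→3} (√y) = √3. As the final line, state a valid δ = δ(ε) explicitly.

Let ε > 0 be given. We want δ > 0 such that 0 < |y − 3| < δ implies |√y − √3| < ε.
Multiplying by the conjugate, |√y − √3| = |y − 3|/(√y + √3).
Restrict δ ≤ 3 so that |y − 3| < 3 forces y > 0, and then √y + √3 > √3.
Hence |√y − √3| < |y − 3|/√3, which is < ε once |y − 3| < √3·ε.
Take δ = min(3, √3·ε). If 0 < |y − 3| < δ then y > 0 and |√y − √3| < |y − 3|/√3 < ε.

δ = min(3, √3·ε)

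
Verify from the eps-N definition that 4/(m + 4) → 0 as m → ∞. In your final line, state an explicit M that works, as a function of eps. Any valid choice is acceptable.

Suppose eps > 0. For m ≥ 1, |4/(m + 4) − 0| = 4/(m + 4) ≤ 4/m.
We need 4/m < eps, i.e. m > 4/eps.
Take M = 4/eps. If m > M then |4/(m + 4)| ≤ 4/m < eps.

M = 4/eps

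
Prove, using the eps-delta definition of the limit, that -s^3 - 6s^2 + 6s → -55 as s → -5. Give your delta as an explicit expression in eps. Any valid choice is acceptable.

Suppose eps > 0. We want delta > 0 such that 0 < |s + 5| < delta implies |(-s^3 - 6s^2 + 6s) + 55| < eps.
(-s^3 - 6s^2 + 6s) + 55 = -s^3 - 6s^2 + 6s + 55 = (s + 5)(-s^2 - s + 11).
So |(-s^3 - 6s^2 + 6s) + 55| = |s + 5|·|-s^2 - s + 11|.
Assume first that |s + 5| < 1, so |s| < 6. Then |-s^2 - s + 11| ≤ 6^2 + 6 + 11 = 53.
Hence |(-s^3 - 6s^2 + 6s) + 55| ≤ 53|s + 5| < eps provided |s + 5| < eps/53.
Take delta = min(1, eps/53). Then 0 < |s + 5| < delta gives both |s + 5| < 1 and |s + 5| < eps/53, so |(-s^3 - 6s^2 + 6s) + 55| < eps.

delta = min(1, eps/53)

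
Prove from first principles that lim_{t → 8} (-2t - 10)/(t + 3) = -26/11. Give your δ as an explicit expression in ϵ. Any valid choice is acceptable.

δ = min(11/2, (121/8)ϵ)

Fix ϵ > 0. We want δ > 0 with 0 < |t − 8| < δ ⇒ |(-2t - 10)/(t + 3) + 26/11| < ϵ.
Combining over a common denominator, (-2t - 10)/(t + 3) + 26/11 = [(-2t - 10)·11 − (-26)·(t + 3)] / [11·(t + 3)] = 4(t − 8) / (11(t + 3)).
So |(-2t - 10)/(t + 3) + 26/11| = 4|t − 8| / (11·|t + 3|).
Restrict δ ≤ 11/2. Then |t − 8| < 11/2 gives |t + 3| = |(t − 8) + 11| ≥ 11 − 11/2 = 11/2.
Hence |(-2t - 10)/(t + 3) + 26/11| < 4|t − 8|/(11·(11/2)) = (8/121)|t − 8|, which is < ϵ once |t − 8| < (121/8)ϵ.
Take δ = min(11/2, (121/8)ϵ). Then 0 < |t − 8| < δ forces both bounds, so |(-2t - 10)/(t + 3) + 26/11| < ϵ.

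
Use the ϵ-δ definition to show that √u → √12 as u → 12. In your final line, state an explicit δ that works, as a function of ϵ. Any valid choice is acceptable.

δ = min(12, √12·ϵ)

Suppose ϵ > 0. We want δ > 0 such that 0 < |u − 12| < δ implies |√u − √12| < ϵ.
Multiplying by the conjugate, |√u − √12| = |u − 12|/(√u + √12).
Restrict δ ≤ 12 so that |u − 12| < 12 forces u > 0, and then √u + √12 > √12.
Hence |√u − √12| < |u − 12|/√12, which is < ϵ once |u − 12| < √12·ϵ.
Take δ = min(12, √12·ϵ). If 0 < |u − 12| < δ then u > 0 and |√u − √12| < |u − 12|/√12 < ϵ.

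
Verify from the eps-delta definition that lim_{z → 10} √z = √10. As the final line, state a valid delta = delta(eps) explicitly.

delta = min(10, √10·eps)

Let eps > 0 be given. We want delta > 0 such that 0 < |z − 10| < delta implies |√z − √10| < eps.
Multiplying by the conjugate, |√z − √10| = |z − 10|/(√z + √10).
Restrict delta ≤ 10 so that |z − 10| < 10 forces z > 0, and then √z + √10 > √10.
Hence |√z − √10| < |z − 10|/√10, which is < eps once |z − 10| < √10·eps.
Take delta = min(10, √10·eps). If 0 < |z − 10| < delta then z > 0 and |√z − √10| < |z − 10|/√10 < eps.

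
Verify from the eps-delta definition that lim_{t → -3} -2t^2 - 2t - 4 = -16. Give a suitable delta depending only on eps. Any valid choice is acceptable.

delta = min(1, eps/12)

Let eps > 0 be given. We want delta > 0 such that 0 < |t + 3| < delta implies |(-2t^2 - 2t - 4) + 16| < eps.
(-2t^2 - 2t - 4) + 16 = -2t^2 - 2t + 12 = (t + 3)(-2t + 4).
So |(-2t^2 - 2t - 4) + 16| = |t + 3|·|-2t + 4|.
Assume first that |t + 3| < 1, so |t| < 4. Then |-2t + 4| ≤ 2·4 + 4 = 12.
Hence |(-2t^2 - 2t - 4) + 16| ≤ 12|t + 3| < eps provided |t + 3| < eps/12.
Take delta = min(1, eps/12). Then 0 < |t + 3| < delta gives both |t + 3| < 1 and |t + 3| < eps/12, so |(-2t^2 - 2t - 4) + 16| < eps.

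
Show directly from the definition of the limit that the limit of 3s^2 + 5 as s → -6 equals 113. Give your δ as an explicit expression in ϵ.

Suppose ϵ > 0. We want δ > 0 such that 0 < |s + 6| < δ implies |(3s^2 + 5) − 113| < ϵ.
(3s^2 + 5) − 113 = 3s^2 - 108 = (s + 6)(3s - 18).
So |(3s^2 + 5) − 113| = |s + 6|·|3s - 18|.
Require δ ≤ 1. Then |s + 6| < 1 gives |s| < 7, and by the triangle inequality |3s - 18| ≤ 3·7 + 18 = 39.
Hence |(3s^2 + 5) − 113| ≤ 39|s + 6| < ϵ provided |s + 6| < ϵ/39.
Choosing δ = min(1, ϵ/39) ensures both conditions, hence |(3s^2 + 5) − 113| < ϵ.

δ = min(1, ϵ/39)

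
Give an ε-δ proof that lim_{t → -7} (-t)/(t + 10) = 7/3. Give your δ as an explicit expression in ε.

Suppose ε > 0. We want δ > 0 with 0 < |t + 7| < δ ⇒ |(-t)/(t + 10) − (7/3)| < ε.
Combining over a common denominator, (-t)/(t + 10) − (7/3) = [(-t)·3 − 7·(t + 10)] / [3·(t + 10)] = -10(t + 7) / (3(t + 10)).
So |(-t)/(t + 10) − (7/3)| = 10|t + 7| / (3·|t + 10|).
Require δ ≤ 3/2, so |t + 10| ≥ |3| − |t + 7| > 3 − 3/2 = 3/2.
Hence |(-t)/(t + 10) − (7/3)| < 10|t + 7|/(3·(3/2)) = (20/9)|t + 7|, which is < ε once |t + 7| < (9/20)ε.
Take δ = min(3/2, (9/20)ε). Then 0 < |t + 7| < δ forces both bounds, so |(-t)/(t + 10) − (7/3)| < ε.

δ = min(3/2, (9/20)ε)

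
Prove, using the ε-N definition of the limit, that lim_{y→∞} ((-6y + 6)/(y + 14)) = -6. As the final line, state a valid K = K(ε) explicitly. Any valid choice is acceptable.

K = 90/ε

Let ε > 0 be given. We seek K > 0 such that y > K implies |(-6y + 6)/(y + 14) + 6| < ε.
(-6y + 6)/(y + 14) + 6 = ((-6y + 6) − (-6)(y + 14)) / ((y + 14)) = 90/((y + 14)).
For y > 0 we have y + 14 > y, so |(-6y + 6)/(y + 14) + 6| = 90/((y + 14)) < 90/(y) = 90/y.
Thus |(-6y + 6)/(y + 14) + 6| < ε whenever y > 90/ε.
Take K = 90/ε. If y > K then |(-6y + 6)/(y + 14) + 6| < 90/y < ε.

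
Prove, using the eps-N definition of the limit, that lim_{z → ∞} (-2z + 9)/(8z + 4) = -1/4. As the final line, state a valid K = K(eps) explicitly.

Let eps > 0 be given. We seek K > 0 such that z > K implies |(-2z + 9)/(8z + 4) + 1/4| < eps.
(-2z + 9)/(8z + 4) + 1/4 = (8(-2z + 9) − (-2)(8z + 4)) / (8(8z + 4)) = 80/(8(8z + 4)).
For z > 0 we have 8z + 4 > 8z, so |(-2z + 9)/(8z + 4) + 1/4| = 80/(8(8z + 4)) < 80/(8·8z) = (5/4)/z.
Thus |(-2z + 9)/(8z + 4) + 1/4| < eps whenever z > (5/4)/eps.
Take K = (5/4)/eps. If z > K then |(-2z + 9)/(8z + 4) + 1/4| < (5/4)/z < eps.

K = (5/4)/eps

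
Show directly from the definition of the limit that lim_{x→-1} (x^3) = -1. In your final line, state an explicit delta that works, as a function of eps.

delta = min(2, eps/13)

Let eps > 0 be given. We seek delta > 0 with 0 < |x + 1| < delta ⇒ |x^3 + 1| < eps.
Factor: x^3 + 1 = (x + 1)(x^2 - x + 1), so |x^3 + 1| = |x + 1|·|x^2 - x + 1|.
Restrict delta ≤ 2. Then |x + 1| < 2 gives |x| < 3, so by the triangle inequality |x^2 - x + 1| ≤ 3^2 + 3 + 1 = 13.
Hence |x^3 + 1| ≤ 13|x + 1|, which is < eps once |x + 1| < eps/13.
Take delta = min(2, eps/13). If 0 < |x + 1| < delta then both bounds hold and |x^3 + 1| ≤ 13|x + 1| < 13·(eps/13) = eps.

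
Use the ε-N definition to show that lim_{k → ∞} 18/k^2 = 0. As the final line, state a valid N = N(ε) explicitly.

Let ε > 0. For k ≥ 1, |18/k^2 − 0| = 18/k^2.
18/k^2 < ε ⇔ k^2 > 18/ε ⇔ k > (18/ε)^{1/2}.
Take N = (18/ε)^{1/2}. Then k > N implies 18/k^2 < ε.

N = (18/ε)^{1/2}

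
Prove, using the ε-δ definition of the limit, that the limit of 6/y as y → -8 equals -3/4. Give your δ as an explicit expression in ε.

Let ε > 0 be given. We seek δ > 0 such that 0 < |y + 8| < δ implies |6/y + 3/4| < ε.
|6/y + 3/4| = 6·|-8 − y|/(8·|y|) = 6|y + 8|/(8|y|).
Restrict δ ≤ 4. Then |y + 8| < 4 gives |y| > 4, so 8|y| > 32.
Then |6/y + 3/4| < 6|y + 8|/32, which is < ε when |y + 8| < (16/3)ε.
Take δ = min(4, (16/3)ε). Then 0 < |y + 8| < δ gives both |y + 8| < 4 and |y + 8| < (16/3)ε, so |6/y + 3/4| < ε.

δ = min(4, (16/3)ε)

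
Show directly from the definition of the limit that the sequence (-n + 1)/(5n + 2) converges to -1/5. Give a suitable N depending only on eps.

N = (7/25)/eps

Fix eps > 0. For n ≥ 1, |(-n + 1)/(5n + 2) + 1/5| = |7|/(5(5n + 2)) = 7/(5(5n + 2)).
Since 5n + 2 ≥ 5n for n ≥ 1, this is ≤ 7/(5·5n) = (7/25)/n.
So |(-n + 1)/(5n + 2) + 1/5| < eps whenever n > (7/25)/eps.
Take N = (7/25)/eps. If n > N then |(-n + 1)/(5n + 2) + 1/5| ≤ (7/25)/n < eps.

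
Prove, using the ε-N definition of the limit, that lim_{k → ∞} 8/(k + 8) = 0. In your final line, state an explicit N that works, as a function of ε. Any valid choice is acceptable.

N = 8/ε

Let ε > 0 be given. For k ≥ 1, |8/(k + 8) − 0| = 8/(k + 8) ≤ 8/k.
We need 8/k < ε, i.e. k > 8/ε.
Take N = 8/ε. If k > N then |8/(k + 8)| ≤ 8/k < ε.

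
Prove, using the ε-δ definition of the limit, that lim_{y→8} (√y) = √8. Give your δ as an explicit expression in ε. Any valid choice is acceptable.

Let ε > 0. We want δ > 0 such that 0 < |y − 8| < δ implies |√y − √8| < ε.
Multiplying by the conjugate, |√y − √8| = |y − 8|/(√y + √8).
Restrict δ ≤ 8 so that |y − 8| < 8 forces y > 0, and then √y + √8 > √8.
Hence |√y − √8| < |y − 8|/√8, which is < ε once |y − 8| < √8·ε.
Take δ = min(8, √8·ε). If 0 < |y − 8| < δ then y > 0 and |√y − √8| < |y − 8|/√8 < ε.

δ = min(8, √8·ε)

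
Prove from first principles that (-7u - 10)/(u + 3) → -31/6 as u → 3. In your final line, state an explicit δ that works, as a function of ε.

Suppose ε > 0. We want δ > 0 with 0 < |u − 3| < δ ⇒ |(-7u - 10)/(u + 3) + 31/6| < ε.
Combining over a common denominator, (-7u - 10)/(u + 3) + 31/6 = [(-7u - 10)·6 − (-31)·(u + 3)] / [6·(u + 3)] = -11(u − 3) / (6(u + 3)).
So |(-7u - 10)/(u + 3) + 31/6| = 11|u − 3| / (6·|u + 3|).
Restrict δ ≤ 3. Then |u − 3| < 3 gives |u + 3| = |(u − 3) + 6| ≥ 6 − 3 = 3.
Hence |(-7u - 10)/(u + 3) + 31/6| < 11|u − 3|/(6·3) = (11/18)|u − 3|, which is < ε once |u − 3| < (18/11)ε.
Take δ = min(3, (18/11)ε). Then 0 < |u − 3| < δ forces both bounds, so |(-7u - 10)/(u + 3) + 31/6| < ε.

δ = min(3, (18/11)ε)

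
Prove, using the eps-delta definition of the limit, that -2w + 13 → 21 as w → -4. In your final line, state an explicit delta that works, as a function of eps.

Fix eps > 0. We need delta > 0 so that 0 < |w + 4| < delta implies |(-2w + 13) − 21| < eps.
|(-2w + 13) − 21| = |-2w - 8| = 2|w + 4|.
So 2|w + 4| < eps exactly when |w + 4| < eps/2.
Choosing delta = eps/2 gives |(-2w + 13) − 21| = 2|w + 4| < eps whenever |w + 4| < delta.

delta = eps/2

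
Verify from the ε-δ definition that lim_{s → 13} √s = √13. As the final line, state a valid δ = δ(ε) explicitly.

Let ε > 0 be given. We want δ > 0 such that 0 < |s − 13| < δ implies |√s − √13| < ε.
Rationalise: √s − √13 = (s − 13)/(√s + √13), so |√s − √13| = |s − 13|/(√s + √13).
Restrict δ ≤ 13 so that |s − 13| < 13 forces s > 0, and then √s + √13 > √13.
Hence |√s − √13| < |s − 13|/√13, which is < ε once |s − 13| < √13·ε.
Take δ = min(13, √13·ε). If 0 < |s − 13| < δ then s > 0 and |√s − √13| < |s − 13|/√13 < ε.

δ = min(13, √13·ε)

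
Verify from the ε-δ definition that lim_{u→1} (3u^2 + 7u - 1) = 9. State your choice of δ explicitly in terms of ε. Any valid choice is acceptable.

Let ε > 0 be given. We want δ > 0 such that 0 < |u − 1| < δ implies |(3u^2 + 7u - 1) − 9| < ε.
(3u^2 + 7u - 1) − 9 = 3u^2 + 7u - 10 = (u − 1)(3u + 10).
So |(3u^2 + 7u - 1) − 9| = |u − 1|·|3u + 10|.
Require δ ≤ 1. Then |u − 1| < 1 gives |u| < 2, and by the triangle inequality |3u + 10| ≤ 3·2 + 10 = 16.
Hence |(3u^2 + 7u - 1) − 9| ≤ 16|u − 1| < ε provided |u − 1| < ε/16.
Choosing δ = min(1, ε/16) ensures both conditions, hence |(3u^2 + 7u - 1) − 9| < ε.

δ = min(1, ε/16)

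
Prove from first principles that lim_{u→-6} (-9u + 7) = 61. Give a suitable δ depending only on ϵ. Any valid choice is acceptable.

δ = ϵ/9

Let ϵ > 0 be given. We need δ > 0 so that 0 < |u + 6| < δ implies |(-9u + 7) − 61| < ϵ.
|(-9u + 7) − 61| = |-9u - 54| = 9|u + 6|.
So 9|u + 6| < ϵ exactly when |u + 6| < ϵ/9.
Take δ = ϵ/9. If 0 < |u + 6| < δ then |(-9u + 7) − 61| = 9|u + 6| < 9·(ϵ/9) = ϵ.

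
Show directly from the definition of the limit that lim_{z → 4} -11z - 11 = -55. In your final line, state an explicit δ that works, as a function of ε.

δ = ε/11

Suppose ε > 0. We need δ > 0 so that 0 < |z − 4| < δ implies |(-11z - 11) + 55| < ε.
Since (-11z - 11) + 55 = -11(z − 4), we have |(-11z - 11) + 55| = 11|z − 4|.
Thus it suffices that |z − 4| < ε/11.
Choosing δ = ε/11 gives |(-11z - 11) + 55| = 11|z − 4| < ε whenever |z − 4| < δ.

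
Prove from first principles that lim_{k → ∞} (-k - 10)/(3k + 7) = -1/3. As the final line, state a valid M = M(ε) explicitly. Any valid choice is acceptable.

Fix ε > 0. For k ≥ 1, |(-k - 10)/(3k + 7) + 1/3| = |-23|/(3(3k + 7)) = 23/(3(3k + 7)).
Since 3k + 7 ≥ 3k for k ≥ 1, this is ≤ 23/(3·3k) = (23/9)/k.
So |(-k - 10)/(3k + 7) + 1/3| < ε whenever k > (23/9)/ε.
Take M = (23/9)/ε. If k > M then |(-k - 10)/(3k + 7) + 1/3| ≤ (23/9)/k < ε.

M = (23/9)/ε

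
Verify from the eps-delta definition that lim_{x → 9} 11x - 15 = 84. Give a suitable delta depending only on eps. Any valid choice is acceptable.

Fix eps > 0. We need delta > 0 so that 0 < |x − 9| < delta implies |(11x - 15) − 84| < eps.
Since (11x - 15) − 84 = 11(x − 9), we have |(11x - 15) − 84| = 11|x − 9|.
Thus it suffices that |x − 9| < eps/11.
Take delta = eps/11. If 0 < |x − 9| < delta then |(11x - 15) − 84| = 11|x − 9| < 11·(eps/11) = eps.

delta = eps/11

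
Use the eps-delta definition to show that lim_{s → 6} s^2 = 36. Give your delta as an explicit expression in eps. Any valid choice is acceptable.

delta = min(2, eps/14)

Let eps > 0. We seek delta > 0 with 0 < |s − 6| < delta ⇒ |s^2 − 36| < eps.
Factor: s^2 − 36 = (s − 6)(s + 6), so |s^2 − 36| = |s − 6|·|s + 6|.
Restrict delta ≤ 2. Then |s − 6| < 2 gives |s| < 8, so by the triangle inequality |s + 6| ≤ 8 + 6 = 14.
Hence |s^2 − 36| ≤ 14|s − 6|, which is < eps once |s − 6| < eps/14.
Take delta = min(2, eps/14). If 0 < |s − 6| < delta then both bounds hold and |s^2 − 36| ≤ 14|s − 6| < 14·(eps/14) = eps.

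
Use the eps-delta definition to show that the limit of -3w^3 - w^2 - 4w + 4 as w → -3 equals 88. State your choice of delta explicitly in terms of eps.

delta = min(1, eps/108)

Fix eps > 0. We want delta > 0 such that 0 < |w + 3| < delta implies |(-3w^3 - w^2 - 4w + 4) − 88| < eps.
(-3w^3 - w^2 - 4w + 4) − 88 = -3w^3 - w^2 - 4w - 84 = (w + 3)(-3w^2 + 8w - 28).
So |(-3w^3 - w^2 - 4w + 4) − 88| = |w + 3|·|-3w^2 + 8w - 28|.
Require delta ≤ 1. Then |w + 3| < 1 gives |w| < 4, and by the triangle inequality |-3w^2 + 8w - 28| ≤ 3·4^2 + 8·4 + 28 = 108.
Hence |(-3w^3 - w^2 - 4w + 4) − 88| ≤ 108|w + 3| < eps provided |w + 3| < eps/108.
Choosing delta = min(1, eps/108) ensures both conditions, hence |(-3w^3 - w^2 - 4w + 4) − 88| < eps.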